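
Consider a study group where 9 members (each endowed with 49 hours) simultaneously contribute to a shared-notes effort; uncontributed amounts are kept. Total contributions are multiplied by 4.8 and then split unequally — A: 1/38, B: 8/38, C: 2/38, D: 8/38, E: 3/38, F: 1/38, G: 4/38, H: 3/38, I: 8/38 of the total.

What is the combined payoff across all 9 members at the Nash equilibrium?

Player j's private return per contributed unit is 4.8 × (j's share). Contributing is weakly dominant for j when that share is at least 1/4.8 = 0.2083, and contributing 0 is dominant otherwise.
B, D and I clear that bar, contributing 49 each; the remaining 6 contribute 0. Total contributed: 147.
The shared-notes effort pays out 4.8 × 147 = 705.60 in total (split across the unequal shares, but the aggregate is all that matters for the group sum).
The 6 free-riders keep 49 each, adding 294. Group total = 294 + 705.60 = 999.60.

999.60 hours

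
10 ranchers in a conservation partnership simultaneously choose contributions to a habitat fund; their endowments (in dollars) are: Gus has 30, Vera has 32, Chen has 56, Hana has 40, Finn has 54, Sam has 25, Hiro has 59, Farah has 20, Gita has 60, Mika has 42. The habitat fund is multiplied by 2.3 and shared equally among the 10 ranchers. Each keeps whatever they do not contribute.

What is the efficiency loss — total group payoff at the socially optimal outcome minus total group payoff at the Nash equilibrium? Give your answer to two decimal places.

The private return per contributed unit is 2.3/10 = 0.2300 < 1 for every player regardless of endowment, so the Nash equilibrium is zero contribution and the group total is Σ E_j = 30 + 32 + 56 + 40 + 54 + 25 + 59 + 20 + 60 + 42 = 418.
Each contributed unit returns 2.300 to the group, so the social optimum is full contribution by everyone: group total = 2.300 × 418 = 961.40.
Efficiency loss = (2.300 − 1) × 418 = 543.40.

543.40 dollars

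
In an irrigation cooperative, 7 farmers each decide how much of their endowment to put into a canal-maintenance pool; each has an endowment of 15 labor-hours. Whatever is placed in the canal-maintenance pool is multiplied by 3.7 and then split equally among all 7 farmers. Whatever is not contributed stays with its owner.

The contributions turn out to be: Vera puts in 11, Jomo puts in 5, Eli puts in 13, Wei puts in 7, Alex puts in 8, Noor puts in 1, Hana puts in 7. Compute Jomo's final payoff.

Total contributed: 11 + 5 + 13 + 7 + 8 + 1 + 7 = 52.
Each receives 3.7 × 52 / 7 = 27.49 from the canal-maintenance pool.
Jomo keeps 15 − 5 = 10, so Jomo's payoff is 10 + 27.49 = 37.49.

37.49 labor-hours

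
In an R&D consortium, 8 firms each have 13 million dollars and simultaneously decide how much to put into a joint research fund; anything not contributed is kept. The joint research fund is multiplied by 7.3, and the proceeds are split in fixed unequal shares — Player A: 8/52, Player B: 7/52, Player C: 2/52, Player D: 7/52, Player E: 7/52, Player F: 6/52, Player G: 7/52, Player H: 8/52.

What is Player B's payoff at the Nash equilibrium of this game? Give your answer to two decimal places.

38.55 million dollars

Each unit j contributes comes back to j as 7.3 × (j's share), so j prefers to contribute only if that share exceeds 1/7.3 = 0.1370; otherwise keeping the unit dominates.
The shares above 0.1370 belong to Player A and Player H, contributing 13 each; the remaining 6 contribute 0. Total contributed: 26.
Player B keeps 13 and receives 7.3 × 26 × 7/52 = 25.55 from the joint research fund, for a payoff of 38.55.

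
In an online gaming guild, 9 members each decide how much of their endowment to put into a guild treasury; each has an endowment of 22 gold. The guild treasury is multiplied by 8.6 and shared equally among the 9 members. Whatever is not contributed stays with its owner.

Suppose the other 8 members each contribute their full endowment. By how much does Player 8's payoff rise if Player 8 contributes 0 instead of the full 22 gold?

0.98 gold

Switching from a contribution of 22 to 0 lets Player 8 keep an extra 22 gold, but lowers the guild treasury by 22, which costs Player 8 their own share of that drop: 8.6/9 × 22 = 21.02.
Net gain = 22 − 21.02 = 0.98. The private return per contributed unit (0.9556) is below 1, so free-riding is indeed the best response regardless of what the others do.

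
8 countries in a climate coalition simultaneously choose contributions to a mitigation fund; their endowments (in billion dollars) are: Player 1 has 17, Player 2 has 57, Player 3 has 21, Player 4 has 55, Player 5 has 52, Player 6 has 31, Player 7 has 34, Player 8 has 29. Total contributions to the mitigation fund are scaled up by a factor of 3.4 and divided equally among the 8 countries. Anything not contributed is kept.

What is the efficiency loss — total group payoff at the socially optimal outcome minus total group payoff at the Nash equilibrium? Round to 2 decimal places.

710.40 billion dollars

The private return per contributed unit is 3.4/8 = 0.4250 < 1 for every player regardless of endowment, so the Nash equilibrium is zero contribution and the group total is Σ E_j = 17 + 57 + 21 + 55 + 52 + 31 + 34 + 29 = 296.
Each contributed unit returns 3.400 to the group, so the social optimum is full contribution by everyone: group total = 3.400 × 296 = 1006.40.
Efficiency loss = (3.400 − 1) × 296 = 710.40.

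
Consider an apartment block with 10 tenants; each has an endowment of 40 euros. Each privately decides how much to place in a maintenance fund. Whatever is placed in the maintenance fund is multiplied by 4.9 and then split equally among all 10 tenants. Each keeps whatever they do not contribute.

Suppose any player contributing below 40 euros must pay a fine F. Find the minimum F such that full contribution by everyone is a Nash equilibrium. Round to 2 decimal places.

Given the others contribute fully, the best deviation is to contribute 0 (any partial contribution still incurs the fine and gives up units whose private return 0.4900 is below 1).
Deviating from 40 to 0 saves 40 euros but forfeits the deviator's share of the drop in the maintenance fund: 4.9/10 × 40 = 19.60.
So the deviation gain is 40 − 19.60 = 20.40, and the fine must be at least 20.40 euros to wipe it out.

20.40 euros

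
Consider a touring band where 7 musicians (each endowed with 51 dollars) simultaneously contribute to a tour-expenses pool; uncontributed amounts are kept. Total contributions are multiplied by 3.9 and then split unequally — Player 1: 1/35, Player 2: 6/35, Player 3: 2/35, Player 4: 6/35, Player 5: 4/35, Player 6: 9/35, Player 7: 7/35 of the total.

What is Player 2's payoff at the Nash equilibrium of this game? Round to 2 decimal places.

A player with share s gets back 3.9·s per unit contributed, so full contribution is dominant for anyone with s > 1/3.9 = 0.2564 and zero contribution is dominant for anyone below.
The only share above 0.2564 is Player 6's 9/35, contributing 51; the remaining 6 contribute 0. Total contributed: 51.
Player 2 keeps 51 and receives 3.9 × 51 × 6/35 = 34.10 from the tour-expenses pool, for a payoff of 85.10.

85.10 dollars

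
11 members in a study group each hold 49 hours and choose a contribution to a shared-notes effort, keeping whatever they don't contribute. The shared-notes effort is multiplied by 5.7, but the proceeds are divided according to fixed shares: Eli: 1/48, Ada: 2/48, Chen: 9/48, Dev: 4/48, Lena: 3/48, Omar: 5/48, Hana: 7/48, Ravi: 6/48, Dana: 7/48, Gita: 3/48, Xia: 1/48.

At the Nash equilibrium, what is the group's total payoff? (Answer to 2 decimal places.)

769.30 hours

Each unit j contributes comes back to j as 5.7 × (j's share), so j prefers to contribute only if that share exceeds 1/5.7 = 0.1754; otherwise keeping the unit dominates.
The only share above 0.1754 is Chen's 9/48, contributing 49; the remaining 10 contribute 0. Total contributed: 49.
The shared-notes effort pays out 5.7 × 49 = 279.30 in total (split across the unequal shares, but the aggregate is all that matters for the group sum).
The 10 free-riders keep 49 each, adding 490. Group total = 490 + 279.30 = 769.30.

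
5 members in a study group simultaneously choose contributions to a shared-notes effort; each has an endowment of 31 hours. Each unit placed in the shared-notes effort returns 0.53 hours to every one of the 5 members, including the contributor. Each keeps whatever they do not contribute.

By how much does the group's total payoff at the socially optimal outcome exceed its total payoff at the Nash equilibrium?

255.75 hours

The private return per contributed unit is 0.53 < 1, so contributing 0 is dominant for every player. At the Nash equilibrium everyone keeps their 31, and the group total is 5 × 31 = 155.
Each contributed unit returns 2.650 to the group as a whole (0.53 to each of 5 players), which exceeds 1, so the social optimum is full contribution: group total = 2.650 × 155 = 410.75.
Efficiency loss = 410.75 − 155 = 255.75.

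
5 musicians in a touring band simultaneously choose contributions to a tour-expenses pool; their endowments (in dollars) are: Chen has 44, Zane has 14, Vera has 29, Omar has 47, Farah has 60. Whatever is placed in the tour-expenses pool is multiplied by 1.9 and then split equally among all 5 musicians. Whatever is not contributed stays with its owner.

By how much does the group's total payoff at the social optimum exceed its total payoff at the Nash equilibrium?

The private return per contributed unit is 1.9/5 = 0.3800 < 1 for every player regardless of endowment, so the Nash equilibrium is zero contribution and the group total is Σ E_j = 44 + 14 + 29 + 47 + 60 = 194.
Each contributed unit returns 1.900 to the group, so the social optimum is full contribution by everyone: group total = 1.900 × 194 = 368.60.
Efficiency loss = (1.900 − 1) × 194 = 174.60.

174.60 dollars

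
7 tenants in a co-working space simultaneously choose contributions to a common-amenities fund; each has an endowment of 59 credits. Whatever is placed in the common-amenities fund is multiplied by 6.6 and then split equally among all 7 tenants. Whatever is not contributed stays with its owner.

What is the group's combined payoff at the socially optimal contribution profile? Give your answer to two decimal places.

2725.80 credits

Each contributed unit returns 6.600 to the group as a whole (0.9429 to each of 7 players), which exceeds 1, so the social optimum is full contribution: group total = 6.600 × 413 = 2725.80.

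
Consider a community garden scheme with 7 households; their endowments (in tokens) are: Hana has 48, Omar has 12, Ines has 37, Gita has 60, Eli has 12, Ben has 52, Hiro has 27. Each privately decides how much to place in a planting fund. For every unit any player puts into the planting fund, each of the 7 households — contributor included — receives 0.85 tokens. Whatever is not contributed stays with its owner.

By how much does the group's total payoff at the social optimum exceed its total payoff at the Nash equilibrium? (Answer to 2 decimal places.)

1227.60 tokens

The private return per contributed unit is 0.85 < 1 for everyone, so the Nash equilibrium is zero contribution and the group total is Σ E_j = 48 + 12 + 37 + 60 + 12 + 52 + 27 = 248.
Each contributed unit returns 5.950 to the group, so the social optimum is full contribution by everyone: group total = 5.950 × 248 = 1475.60.
Efficiency loss = (5.950 − 1) × 248 = 1227.60.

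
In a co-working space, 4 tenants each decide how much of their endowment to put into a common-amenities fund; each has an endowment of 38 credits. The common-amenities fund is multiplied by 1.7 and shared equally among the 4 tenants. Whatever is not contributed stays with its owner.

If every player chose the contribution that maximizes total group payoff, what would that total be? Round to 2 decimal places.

258.40 credits

Each contributed unit returns 1.700 to the group as a whole (0.4250 to each of 4 players), which exceeds 1, so the social optimum is full contribution: group total = 1.700 × 152 = 258.40.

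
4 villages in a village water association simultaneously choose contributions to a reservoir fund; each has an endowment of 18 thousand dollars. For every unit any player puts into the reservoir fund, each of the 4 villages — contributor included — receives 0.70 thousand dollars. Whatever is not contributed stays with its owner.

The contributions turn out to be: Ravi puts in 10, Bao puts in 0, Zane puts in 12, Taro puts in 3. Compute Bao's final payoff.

35.50 thousand dollars

Total contributed: 10 + 0 + 12 + 3 = 25.
Each receives 0.70 × 25 = 17.50 from the reservoir fund.
Bao keeps 18 − 0 = 18, so Bao's payoff is 18 + 17.50 = 35.50.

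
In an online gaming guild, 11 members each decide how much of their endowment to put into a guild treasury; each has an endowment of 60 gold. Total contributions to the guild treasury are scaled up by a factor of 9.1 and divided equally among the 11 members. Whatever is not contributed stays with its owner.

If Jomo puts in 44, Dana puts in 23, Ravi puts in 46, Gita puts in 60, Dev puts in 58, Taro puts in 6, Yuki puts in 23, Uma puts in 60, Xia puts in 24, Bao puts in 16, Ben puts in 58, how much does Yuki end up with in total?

382.80 gold

Total contributed: 44 + 23 + 46 + 60 + 58 + 6 + 23 + 60 + 24 + 16 + 58 = 418.
Each receives 9.1 × 418 / 11 = 345.80 from the guild treasury.
Yuki keeps 60 − 23 = 37, so Yuki's payoff is 37 + 345.80 = 382.80.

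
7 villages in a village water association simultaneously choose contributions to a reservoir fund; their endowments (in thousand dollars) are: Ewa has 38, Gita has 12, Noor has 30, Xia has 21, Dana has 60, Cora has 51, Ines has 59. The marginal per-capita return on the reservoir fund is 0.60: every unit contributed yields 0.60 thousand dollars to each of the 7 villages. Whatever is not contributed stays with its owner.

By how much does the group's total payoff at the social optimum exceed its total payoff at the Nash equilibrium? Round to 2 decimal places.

The private return per contributed unit is 0.60 < 1 for everyone, so the Nash equilibrium is zero contribution and the group total is Σ E_j = 38 + 12 + 30 + 21 + 60 + 51 + 59 = 271.
Each contributed unit returns 4.200 to the group, so the social optimum is full contribution by everyone: group total = 4.200 × 271 = 1138.20.
Efficiency loss = (4.200 − 1) × 271 = 867.20.

867.20 thousand dollars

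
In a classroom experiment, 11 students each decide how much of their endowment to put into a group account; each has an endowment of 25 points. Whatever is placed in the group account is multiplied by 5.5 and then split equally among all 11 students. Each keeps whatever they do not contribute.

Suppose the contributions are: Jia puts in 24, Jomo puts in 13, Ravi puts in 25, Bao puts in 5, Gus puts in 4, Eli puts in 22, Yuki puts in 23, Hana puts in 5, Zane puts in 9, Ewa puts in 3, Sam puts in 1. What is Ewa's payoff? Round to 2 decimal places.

89.00 points

Total contributed: 24 + 13 + 25 + 5 + 4 + 22 + 23 + 5 + 9 + 3 + 1 = 134.
Each receives 5.5 × 134 / 11 = 67.00 from the group account.
Ewa keeps 25 − 3 = 22, so Ewa's payoff is 22 + 67.00 = 89.00.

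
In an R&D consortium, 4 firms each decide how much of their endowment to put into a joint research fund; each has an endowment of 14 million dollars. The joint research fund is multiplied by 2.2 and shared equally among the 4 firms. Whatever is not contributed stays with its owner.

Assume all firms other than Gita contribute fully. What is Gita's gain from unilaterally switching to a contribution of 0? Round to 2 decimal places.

Switching from a contribution of 14 to 0 lets Gita keep an extra 14 million dollars, but lowers the joint research fund by 14, which costs Gita their own share of that drop: 2.2/4 × 14 = 7.70.
Net gain = 14 − 7.70 = 6.30. The private return per contributed unit (0.5500) is below 1, so free-riding is indeed the best response regardless of what the others do.

6.30 million dollars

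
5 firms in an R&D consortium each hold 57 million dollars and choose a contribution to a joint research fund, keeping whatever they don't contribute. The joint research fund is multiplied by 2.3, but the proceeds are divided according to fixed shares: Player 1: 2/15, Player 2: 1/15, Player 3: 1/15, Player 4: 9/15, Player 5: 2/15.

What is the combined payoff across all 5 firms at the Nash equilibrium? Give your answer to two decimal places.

359.10 million dollars

A player with share s gets back 2.3·s per unit contributed, so full contribution is dominant for anyone with s > 1/2.3 = 0.4348 and zero contribution is dominant for anyone below.
Only Player 4 (9/15) clears that bar, contributing 57; the remaining 4 contribute 0. Total contributed: 57.
The joint research fund pays out 2.3 × 57 = 131.10 in total (split across the unequal shares, but the aggregate is all that matters for the group sum).
The 4 free-riders keep 57 each, adding 228. Group total = 228 + 131.10 = 359.10.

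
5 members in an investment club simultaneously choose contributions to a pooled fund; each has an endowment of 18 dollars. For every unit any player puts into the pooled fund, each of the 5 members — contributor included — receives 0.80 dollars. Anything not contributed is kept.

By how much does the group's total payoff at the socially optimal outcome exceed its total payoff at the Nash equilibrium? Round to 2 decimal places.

The private return per contributed unit is 0.80 < 1, so contributing 0 is dominant for every player. At the Nash equilibrium everyone keeps their 18, and the group total is 5 × 18 = 90.
Each contributed unit returns 4.000 to the group as a whole (0.80 to each of 5 players), which exceeds 1, so the social optimum is full contribution: group total = 4.000 × 90 = 360.00.
Efficiency loss = 360.00 − 90 = 270.00.

270.00 dollars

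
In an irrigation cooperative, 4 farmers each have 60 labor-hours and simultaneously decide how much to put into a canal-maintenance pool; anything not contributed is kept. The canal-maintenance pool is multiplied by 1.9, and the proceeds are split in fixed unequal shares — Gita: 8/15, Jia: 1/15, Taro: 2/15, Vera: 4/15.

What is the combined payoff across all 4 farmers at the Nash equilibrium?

Each unit j contributes comes back to j as 1.9 × (j's share), so j prefers to contribute only if that share exceeds 1/1.9 = 0.5263; otherwise keeping the unit dominates.
Only Gita (8/15) clears that bar, contributing 60; the remaining 3 contribute 0. Total contributed: 60.
The canal-maintenance pool pays out 1.9 × 60 = 114.00 in total (split across the unequal shares, but the aggregate is all that matters for the group sum).
The 3 free-riders keep 60 each, adding 180. Group total = 180 + 114.00 = 294.00.

294.00 labor-hours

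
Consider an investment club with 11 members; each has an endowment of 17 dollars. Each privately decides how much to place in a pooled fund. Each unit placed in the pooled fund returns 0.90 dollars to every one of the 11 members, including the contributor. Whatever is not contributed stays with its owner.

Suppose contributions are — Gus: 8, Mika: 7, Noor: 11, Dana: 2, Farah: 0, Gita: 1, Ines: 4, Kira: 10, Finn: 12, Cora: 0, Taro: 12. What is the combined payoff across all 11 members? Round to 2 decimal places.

783.30 dollars

Total contributed: 8 + 7 + 11 + 2 + 0 + 1 + 4 + 10 + 12 + 0 + 12 = 67; total kept: 11 × 17 − 67 = 120.
The pooled fund pays out 0.90 × 11 × 67 = 663.30 in aggregate.
Group total = 120 + 663.30 = 783.30.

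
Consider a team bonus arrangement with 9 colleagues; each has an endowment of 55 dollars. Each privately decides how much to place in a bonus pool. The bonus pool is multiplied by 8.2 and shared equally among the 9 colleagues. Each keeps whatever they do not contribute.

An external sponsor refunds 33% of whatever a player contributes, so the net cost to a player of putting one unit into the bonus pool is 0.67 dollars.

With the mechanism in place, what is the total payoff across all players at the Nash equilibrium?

With the mechanism, a contributed unit returns (8.2/9) / 0.67 = 1.3599 per unit of net cost to the contributor — now above 1 — so contributing fully is weakly dominant for every player.
So the Nash equilibrium is full contribution by all 9; the group earns 9 × (55 × 0.33 + 8.2 × 55) = 4222.35.

4222.35 dollars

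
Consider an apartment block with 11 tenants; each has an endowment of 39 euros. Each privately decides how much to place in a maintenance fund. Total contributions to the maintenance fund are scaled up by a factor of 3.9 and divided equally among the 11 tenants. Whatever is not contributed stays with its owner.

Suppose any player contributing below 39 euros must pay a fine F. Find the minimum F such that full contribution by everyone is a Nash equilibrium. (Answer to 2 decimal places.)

Given the others contribute fully, the best deviation is to contribute 0 (any partial contribution still incurs the fine and gives up units whose private return 0.3545 is below 1).
Deviating from 39 to 0 saves 39 euros but forfeits the deviator's share of the drop in the maintenance fund: 3.9/11 × 39 = 13.83.
So the deviation gain is 39 − 13.83 = 25.17, and the fine must be at least 25.17 euros to wipe it out.

25.17 euros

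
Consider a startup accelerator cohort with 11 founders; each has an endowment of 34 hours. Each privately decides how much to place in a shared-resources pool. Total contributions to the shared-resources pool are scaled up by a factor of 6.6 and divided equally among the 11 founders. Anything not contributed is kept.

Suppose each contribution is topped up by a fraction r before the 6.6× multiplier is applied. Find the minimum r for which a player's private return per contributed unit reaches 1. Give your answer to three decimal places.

0.667

With matching at rate r, one contributed unit becomes (1 + r) in the shared-resources pool and returns 6.6 × (1 + r) / 11 to the contributor.
Setting this equal to 1: 1 + r = 11/6.6 = 1.6667.
So the minimum matching rate is r = 1.6667 − 1 = 0.667.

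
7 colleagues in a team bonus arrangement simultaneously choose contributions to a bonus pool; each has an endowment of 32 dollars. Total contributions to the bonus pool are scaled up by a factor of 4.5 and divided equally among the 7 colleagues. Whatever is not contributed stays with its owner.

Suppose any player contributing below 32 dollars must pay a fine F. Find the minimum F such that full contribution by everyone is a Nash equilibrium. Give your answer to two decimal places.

11.43 dollars

Given the others contribute fully, the best deviation is to contribute 0 (any partial contribution still incurs the fine and gives up units whose private return 0.6429 is below 1).
Deviating from 32 to 0 saves 32 dollars but forfeits the deviator's share of the drop in the bonus pool: 4.5/7 × 32 = 20.57.
So the deviation gain is 32 − 20.57 = 11.43, and the fine must be at least 11.43 dollars to wipe it out.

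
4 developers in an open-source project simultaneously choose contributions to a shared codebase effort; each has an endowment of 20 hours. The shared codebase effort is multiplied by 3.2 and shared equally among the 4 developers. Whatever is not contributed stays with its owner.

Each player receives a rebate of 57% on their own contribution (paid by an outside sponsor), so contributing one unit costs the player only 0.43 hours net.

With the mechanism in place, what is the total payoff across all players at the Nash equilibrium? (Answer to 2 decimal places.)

The effective private return per unit is now (3.2/4) / 0.43 = 1.8605 > 1, so every player's dominant strategy flips to full contribution.
At the Nash equilibrium everyone contributes 20. Group total payoff = 4 × (20 × 0.57 + 3.2 × 20) = 301.60.

301.60 hours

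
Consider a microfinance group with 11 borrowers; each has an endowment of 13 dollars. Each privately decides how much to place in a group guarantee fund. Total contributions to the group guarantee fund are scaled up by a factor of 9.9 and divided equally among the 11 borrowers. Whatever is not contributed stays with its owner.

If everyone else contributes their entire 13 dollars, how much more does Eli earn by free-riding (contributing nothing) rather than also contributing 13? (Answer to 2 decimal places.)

Switching from a contribution of 13 to 0 lets Eli keep an extra 13 dollars, but lowers the group guarantee fund by 13, which costs Eli their own share of that drop: 9.9/11 × 13 = 11.70.
Net gain = 13 − 11.70 = 1.30. The private return per contributed unit (0.9000) is below 1, so free-riding is indeed the best response regardless of what the others do.

1.30 dollars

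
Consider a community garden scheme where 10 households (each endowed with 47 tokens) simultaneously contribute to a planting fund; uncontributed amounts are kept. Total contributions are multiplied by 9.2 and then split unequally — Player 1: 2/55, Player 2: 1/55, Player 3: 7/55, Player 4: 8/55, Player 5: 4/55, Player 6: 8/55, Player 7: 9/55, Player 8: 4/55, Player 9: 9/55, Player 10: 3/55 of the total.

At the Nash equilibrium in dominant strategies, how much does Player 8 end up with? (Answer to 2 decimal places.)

204.24 tokens

A player with share s gets back 9.2·s per unit contributed, so full contribution is dominant for anyone with s > 1/9.2 = 0.1087 and zero contribution is dominant for anyone below.
The shares above 0.1087 belong to Player 3, Player 4, Player 6, Player 7 and Player 9, contributing 47 each; the remaining 5 contribute 0. Total contributed: 235.
Player 8 keeps 47 and receives 9.2 × 235 × 4/55 = 157.24 from the planting fund, for a payoff of 204.24.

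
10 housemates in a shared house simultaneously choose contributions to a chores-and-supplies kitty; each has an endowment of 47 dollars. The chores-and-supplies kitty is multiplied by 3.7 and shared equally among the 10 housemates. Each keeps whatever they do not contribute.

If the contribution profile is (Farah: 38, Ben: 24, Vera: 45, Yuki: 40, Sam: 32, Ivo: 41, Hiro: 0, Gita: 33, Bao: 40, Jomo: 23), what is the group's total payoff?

1323.20 dollars

Total contributed: 38 + 24 + 45 + 40 + 32 + 41 + 0 + 33 + 40 + 23 = 316; total kept: 10 × 47 − 316 = 154.
The chores-and-supplies kitty pays out 3.7 × 316 = 1169.20 in aggregate.
Group total = 154 + 1169.20 = 1323.20.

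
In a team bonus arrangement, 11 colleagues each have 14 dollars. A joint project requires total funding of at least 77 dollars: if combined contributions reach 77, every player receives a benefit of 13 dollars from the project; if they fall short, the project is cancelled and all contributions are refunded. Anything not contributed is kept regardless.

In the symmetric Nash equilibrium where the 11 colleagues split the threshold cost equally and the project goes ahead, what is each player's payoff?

20 dollars

Equal share of the threshold: 77/11 = 7.
At this profile no one gains by cutting their contribution: any cut drops the total below 77, the project is cancelled, contributions are refunded, and the deviator ends with 14, which is less than 14 − 7 + 13 = 20. Contributing more than 7 just wastes the excess. So contributing exactly 7 is a best response.
Each player's payoff: 14 − 7 + 13 = 20.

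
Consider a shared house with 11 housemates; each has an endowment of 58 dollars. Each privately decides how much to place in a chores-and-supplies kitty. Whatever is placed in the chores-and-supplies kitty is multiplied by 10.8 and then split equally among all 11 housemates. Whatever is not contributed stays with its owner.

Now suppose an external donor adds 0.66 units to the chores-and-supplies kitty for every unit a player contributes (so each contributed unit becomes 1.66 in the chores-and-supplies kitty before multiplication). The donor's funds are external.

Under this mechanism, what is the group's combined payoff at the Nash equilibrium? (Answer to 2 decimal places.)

11438.06 dollars

Under the mechanism each unit contributed yields 10.8 × 1.66 / 11 = 1.6298 back to its contributor per unit of net cost, which exceeds 1, making full contribution the dominant choice for everyone.
At the Nash equilibrium everyone contributes 58. Group total payoff = 10.8 × 1.66 × 638 = 11438.06.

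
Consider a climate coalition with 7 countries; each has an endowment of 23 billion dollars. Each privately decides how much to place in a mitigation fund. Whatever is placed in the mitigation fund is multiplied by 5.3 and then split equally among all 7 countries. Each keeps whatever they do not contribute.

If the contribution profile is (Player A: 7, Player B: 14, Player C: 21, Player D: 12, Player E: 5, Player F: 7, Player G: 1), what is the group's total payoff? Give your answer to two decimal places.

449.10 billion dollars

Total contributed: 7 + 14 + 21 + 12 + 5 + 7 + 1 = 67; total kept: 7 × 23 − 67 = 94.
The mitigation fund pays out 5.3 × 67 = 355.10 in aggregate.
Group total = 94 + 355.10 = 449.10.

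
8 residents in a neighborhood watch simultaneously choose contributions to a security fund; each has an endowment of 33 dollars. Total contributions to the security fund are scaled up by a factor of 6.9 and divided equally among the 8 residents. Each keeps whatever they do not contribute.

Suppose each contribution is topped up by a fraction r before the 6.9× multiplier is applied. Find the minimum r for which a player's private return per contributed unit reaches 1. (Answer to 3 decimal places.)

With matching at rate r, one contributed unit becomes (1 + r) in the security fund and returns 6.9 × (1 + r) / 8 to the contributor.
Setting this equal to 1: 1 + r = 8/6.9 = 1.1594.
So the minimum matching rate is r = 1.1594 − 1 = 0.159.

0.159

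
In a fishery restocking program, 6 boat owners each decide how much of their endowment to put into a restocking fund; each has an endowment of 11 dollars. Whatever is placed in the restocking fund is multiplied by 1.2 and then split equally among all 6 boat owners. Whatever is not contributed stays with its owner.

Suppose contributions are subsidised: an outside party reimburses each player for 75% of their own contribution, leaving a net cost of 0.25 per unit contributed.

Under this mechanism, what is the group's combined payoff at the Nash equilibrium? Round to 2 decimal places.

66.00 dollars

With the mechanism, a contributed unit returns (1.2/6) / 0.25 = 0.8000 per unit of net cost — still below 1 — so contributing 0 remains dominant for every player.
Everyone keeps their endowment and the group total is 6 × 11 = 66.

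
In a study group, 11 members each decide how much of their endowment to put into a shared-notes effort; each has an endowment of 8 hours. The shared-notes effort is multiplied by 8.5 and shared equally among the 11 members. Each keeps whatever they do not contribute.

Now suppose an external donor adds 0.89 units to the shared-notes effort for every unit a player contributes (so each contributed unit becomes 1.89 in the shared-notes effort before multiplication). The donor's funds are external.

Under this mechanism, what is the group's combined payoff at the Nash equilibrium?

1413.72 hours

With the mechanism, a contributed unit returns 8.5 × 1.89 / 11 = 1.4605 per unit of net cost to the contributor — now above 1 — so contributing fully is weakly dominant for every player.
So the Nash equilibrium is full contribution by all 11; the group earns 8.5 × 1.89 × 88 = 1413.72.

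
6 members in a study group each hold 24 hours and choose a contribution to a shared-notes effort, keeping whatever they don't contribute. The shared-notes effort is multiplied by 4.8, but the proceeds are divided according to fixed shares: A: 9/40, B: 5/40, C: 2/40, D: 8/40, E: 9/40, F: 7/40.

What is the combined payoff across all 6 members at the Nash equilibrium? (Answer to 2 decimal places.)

Player j's private return per contributed unit is 4.8 × (j's share). Contributing is weakly dominant for j when that share is at least 1/4.8 = 0.2083, and contributing 0 is dominant otherwise.
A and E are above the threshold, contributing 24 each; the remaining 4 contribute 0. Total contributed: 48.
The shared-notes effort pays out 4.8 × 48 = 230.40 in total (split across the unequal shares, but the aggregate is all that matters for the group sum).
The 4 free-riders keep 24 each, adding 96. Group total = 96 + 230.40 = 326.40.

326.40 hours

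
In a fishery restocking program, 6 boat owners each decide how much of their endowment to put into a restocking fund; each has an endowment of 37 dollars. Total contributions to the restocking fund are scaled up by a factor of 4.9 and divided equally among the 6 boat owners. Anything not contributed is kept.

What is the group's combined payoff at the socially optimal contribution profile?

1087.80 dollars

Each contributed unit returns 4.900 to the group as a whole (0.8167 to each of 6 players), which exceeds 1, so the social optimum is full contribution: group total = 4.900 × 222 = 1087.80.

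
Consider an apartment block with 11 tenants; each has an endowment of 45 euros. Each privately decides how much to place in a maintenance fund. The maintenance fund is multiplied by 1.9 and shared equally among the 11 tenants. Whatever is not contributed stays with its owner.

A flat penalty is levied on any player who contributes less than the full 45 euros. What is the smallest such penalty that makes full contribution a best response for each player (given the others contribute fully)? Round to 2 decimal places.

Given the others contribute fully, the best deviation is to contribute 0 (any partial contribution still incurs the fine and gives up units whose private return 0.1727 is below 1).
Deviating from 45 to 0 saves 45 euros but forfeits the deviator's share of the drop in the maintenance fund: 1.9/11 × 45 = 7.77.
So the deviation gain is 45 − 7.77 = 37.23, and the fine must be at least 37.23 euros to wipe it out.

37.23 euros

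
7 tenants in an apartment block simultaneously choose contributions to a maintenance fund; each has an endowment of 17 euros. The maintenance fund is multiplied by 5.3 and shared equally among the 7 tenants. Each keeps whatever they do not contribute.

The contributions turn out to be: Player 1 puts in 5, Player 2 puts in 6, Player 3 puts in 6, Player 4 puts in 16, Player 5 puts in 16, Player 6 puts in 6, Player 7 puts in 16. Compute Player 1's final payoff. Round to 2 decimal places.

65.76 euros

Total contributed: 5 + 6 + 6 + 16 + 16 + 6 + 16 = 71.
Each receives 5.3 × 71 / 7 = 53.76 from the maintenance fund.
Player 1 keeps 17 − 5 = 12, so Player 1's payoff is 12 + 53.76 = 65.76.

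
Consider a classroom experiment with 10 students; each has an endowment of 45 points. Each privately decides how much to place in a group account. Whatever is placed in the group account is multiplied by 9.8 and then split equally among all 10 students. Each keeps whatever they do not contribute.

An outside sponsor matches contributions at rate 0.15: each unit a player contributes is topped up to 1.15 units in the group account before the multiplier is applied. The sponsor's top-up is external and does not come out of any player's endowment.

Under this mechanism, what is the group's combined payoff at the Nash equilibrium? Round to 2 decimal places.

5071.50 points

Under the mechanism each unit contributed yields 9.8 × 1.15 / 10 = 1.1270 back to its contributor per unit of net cost, which exceeds 1, making full contribution the dominant choice for everyone.
So the Nash equilibrium is full contribution by all 10; the group earns 9.8 × 1.15 × 450 = 5071.50.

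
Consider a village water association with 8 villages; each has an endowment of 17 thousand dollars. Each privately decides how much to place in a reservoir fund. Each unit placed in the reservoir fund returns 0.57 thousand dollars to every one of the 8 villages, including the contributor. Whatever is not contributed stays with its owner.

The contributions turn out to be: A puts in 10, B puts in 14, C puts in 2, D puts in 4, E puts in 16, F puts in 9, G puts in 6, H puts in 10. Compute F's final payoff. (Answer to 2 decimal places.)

Total contributed: 10 + 14 + 2 + 4 + 16 + 9 + 6 + 10 = 71.
Each receives 0.57 × 71 = 40.47 from the reservoir fund.
F keeps 17 − 9 = 8, so F's payoff is 8 + 40.47 = 48.47.

48.47 thousand dollars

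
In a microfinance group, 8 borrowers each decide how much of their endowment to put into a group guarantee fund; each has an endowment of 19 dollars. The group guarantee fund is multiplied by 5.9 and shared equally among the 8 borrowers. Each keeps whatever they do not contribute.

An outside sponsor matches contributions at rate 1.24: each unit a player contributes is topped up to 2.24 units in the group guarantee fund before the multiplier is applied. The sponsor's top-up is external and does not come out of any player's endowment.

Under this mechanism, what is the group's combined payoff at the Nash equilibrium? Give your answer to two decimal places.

2008.83 dollars

Under the mechanism each unit contributed yields 5.9 × 2.24 / 8 = 1.6520 back to its contributor per unit of net cost, which exceeds 1, making full contribution the dominant choice for everyone.
At the Nash equilibrium everyone contributes 19. Group total payoff = 5.9 × 2.24 × 152 = 2008.83.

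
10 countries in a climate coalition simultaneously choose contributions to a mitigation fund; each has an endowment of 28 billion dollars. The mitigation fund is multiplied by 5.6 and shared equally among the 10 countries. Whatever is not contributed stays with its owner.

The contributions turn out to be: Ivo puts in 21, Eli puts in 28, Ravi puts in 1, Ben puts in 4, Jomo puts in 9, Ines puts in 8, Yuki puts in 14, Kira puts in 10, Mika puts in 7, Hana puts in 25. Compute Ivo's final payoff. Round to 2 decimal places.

Total contributed: 21 + 28 + 1 + 4 + 9 + 8 + 14 + 10 + 7 + 25 = 127.
Each receives 5.6 × 127 / 10 = 71.12 from the mitigation fund.
Ivo keeps 28 − 21 = 7, so Ivo's payoff is 7 + 71.12 = 78.12.

78.12 billion dollars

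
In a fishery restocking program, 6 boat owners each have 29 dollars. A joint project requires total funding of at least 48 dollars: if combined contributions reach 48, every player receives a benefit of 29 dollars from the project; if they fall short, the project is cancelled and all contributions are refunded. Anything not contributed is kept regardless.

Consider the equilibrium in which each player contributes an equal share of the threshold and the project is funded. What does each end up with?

50 dollars

Equal share of the threshold: 48/6 = 8.
At this profile no one gains by cutting their contribution: any cut drops the total below 48, the project is cancelled, contributions are refunded, and the deviator ends with 29, which is less than 29 − 8 + 29 = 50. Contributing more than 8 just wastes the excess. So contributing exactly 8 is a best response.
Each player's payoff: 29 − 8 + 29 = 50.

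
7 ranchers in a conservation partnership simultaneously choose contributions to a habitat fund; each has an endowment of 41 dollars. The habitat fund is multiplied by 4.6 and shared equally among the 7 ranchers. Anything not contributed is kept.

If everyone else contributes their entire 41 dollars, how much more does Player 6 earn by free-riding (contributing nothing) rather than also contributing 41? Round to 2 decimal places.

14.06 dollars

Switching from a contribution of 41 to 0 lets Player 6 keep an extra 41 dollars, but lowers the habitat fund by 41, which costs Player 6 their own share of that drop: 4.6/7 × 41 = 26.94.
Net gain = 41 − 26.94 = 14.06. The private return per contributed unit (0.6571) is below 1, so free-riding is indeed the best response regardless of what the others do.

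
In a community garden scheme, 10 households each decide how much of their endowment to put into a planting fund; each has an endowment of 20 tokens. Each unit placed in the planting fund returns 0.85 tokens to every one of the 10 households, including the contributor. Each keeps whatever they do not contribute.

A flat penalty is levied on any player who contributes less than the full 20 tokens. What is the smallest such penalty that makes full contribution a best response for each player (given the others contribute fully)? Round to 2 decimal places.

3.00 tokens

Given the others contribute fully, the best deviation is to contribute 0 (any partial contribution still incurs the fine and gives up units whose private return 0.85 is below 1).
Deviating from 20 to 0 saves 20 tokens but forfeits the deviator's share of the drop in the planting fund: 0.85 × 20 = 17.00.
So the deviation gain is 20 − 17.00 = 3.00, and the fine must be at least 3.00 tokens to wipe it out.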